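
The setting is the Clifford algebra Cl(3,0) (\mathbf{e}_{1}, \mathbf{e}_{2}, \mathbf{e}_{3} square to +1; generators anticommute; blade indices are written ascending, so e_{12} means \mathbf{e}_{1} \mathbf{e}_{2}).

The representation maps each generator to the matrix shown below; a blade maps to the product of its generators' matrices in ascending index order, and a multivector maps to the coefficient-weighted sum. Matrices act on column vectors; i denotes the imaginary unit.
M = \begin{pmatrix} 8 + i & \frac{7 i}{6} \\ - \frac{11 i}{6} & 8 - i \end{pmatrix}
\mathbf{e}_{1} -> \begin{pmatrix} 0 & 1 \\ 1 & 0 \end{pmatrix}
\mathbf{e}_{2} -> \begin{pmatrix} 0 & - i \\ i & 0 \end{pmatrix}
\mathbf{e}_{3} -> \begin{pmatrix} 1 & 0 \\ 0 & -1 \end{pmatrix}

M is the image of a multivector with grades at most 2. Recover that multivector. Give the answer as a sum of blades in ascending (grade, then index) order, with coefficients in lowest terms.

Method: 1, rho(e_{1}), rho(e_{2}), rho(e_{3}) form a trace-orthogonal basis of the 2x2 complex matrices (tr(X Y) = 2 if X = Y, else 0), so M = m0*1 + m1*rho(e_{1}) + m2*rho(e_{2}) + m3*rho(e_{3}) with m0 = tr(M)/2 = 8, m1 = tr(M rho(e_{1}))/2 = - \frac{i}{3}, m2 = tr(M rho(e_{2}))/2 = - \frac{3}{2}, m3 = tr(M rho(e_{3}))/2 = i.
Multiplying table entries, the bivector images are rho(e_{12}) = i*rho(e_{3}), rho(e_{13}) = -i*rho(e_{2}), rho(e_{23}) = i*rho(e_{1}); with real blade coefficients the real parts of m0..m3 are the coefficients of 1, e_{1}, e_{2}, e_{3} and the imaginary parts give the bivectors (e_{23}: Im m1, e_{13}: -Im m2, e_{12}: Im m3).
Answer: 8 - \frac{3}{2} e_{2} + e_{12} - \frac{1}{3} e_{23}


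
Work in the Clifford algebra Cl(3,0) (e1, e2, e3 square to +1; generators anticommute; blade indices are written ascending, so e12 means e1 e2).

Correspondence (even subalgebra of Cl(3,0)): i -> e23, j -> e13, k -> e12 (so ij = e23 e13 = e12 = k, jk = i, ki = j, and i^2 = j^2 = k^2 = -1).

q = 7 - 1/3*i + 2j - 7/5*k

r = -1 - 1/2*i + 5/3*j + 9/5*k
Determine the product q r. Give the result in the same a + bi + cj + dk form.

In blades: q = 7 - 7/5*e12 + 2*e13 - 1/3*e23, r = -1 + 9/5*e12 + 5/3*e13 - 1/2*e23.
Distribute q over r term by term (generator squares from the signature, products reordered to ascending indices): (7)*r = -7 + 63/5*e12 + 35/3*e13 - 7/2*e23; (-7/5*e12)*r = 63/25 + 7/5*e12 + 7/10*e13 + 7/3*e23; (2*e13)*r = -10/3 + e12 - 2*e13 + 18/5*e23; (-1/3*e23)*r = -1/6 - 5/9*e12 + 3/5*e13 + 1/3*e23.
Sum: -399/50 + 130/9*e12 + 329/30*e13 + 83/30*e23; translating back through the correspondence:
Answer: -399/50 + 83/30*i + 329/30*j + 130/9*k


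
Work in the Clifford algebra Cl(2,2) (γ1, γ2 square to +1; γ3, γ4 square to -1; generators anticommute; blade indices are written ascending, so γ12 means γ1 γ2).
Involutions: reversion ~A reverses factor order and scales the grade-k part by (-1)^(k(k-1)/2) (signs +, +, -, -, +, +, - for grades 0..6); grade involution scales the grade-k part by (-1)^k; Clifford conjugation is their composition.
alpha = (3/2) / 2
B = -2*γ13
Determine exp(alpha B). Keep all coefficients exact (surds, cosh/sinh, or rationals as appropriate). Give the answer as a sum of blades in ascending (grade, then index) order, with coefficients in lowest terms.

B^2 = (-2)^2*(γ13)^2 = 4*(+1) = 4 (a basis 2-blade squares to minus the product of its generators' squares).
B^2 = 4 — the positive square puts this in the hyperbolic regime; l = 2, alpha*l = 3/2, so exp(alpha B) = cosh(3/2) + (sinh(3/2)/2)*B = cosh(3/2) + (sinh(3/2)/2)*B.
Answer: cosh(3/2) - sinh(3/2)*γ13


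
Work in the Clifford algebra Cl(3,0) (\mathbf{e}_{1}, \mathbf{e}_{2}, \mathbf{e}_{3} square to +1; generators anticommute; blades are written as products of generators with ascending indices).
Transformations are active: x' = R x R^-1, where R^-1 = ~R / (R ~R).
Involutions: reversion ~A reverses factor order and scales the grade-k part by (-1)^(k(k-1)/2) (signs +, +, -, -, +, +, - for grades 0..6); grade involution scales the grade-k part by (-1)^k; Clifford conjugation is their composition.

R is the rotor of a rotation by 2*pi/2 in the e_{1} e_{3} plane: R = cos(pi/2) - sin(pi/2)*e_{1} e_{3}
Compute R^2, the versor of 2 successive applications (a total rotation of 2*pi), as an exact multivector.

Rotor phase runs at HALF the rotation angle; powers of one rotor simply add phase, so after 2 steps in e_{1} e_{3} the phase is 2*pi/2 = \pi and R^2 = cos(\pi) - sin(\pi)*e_{1} e_{3}.
cos(\pi) = -1 and sin(\pi) = 0, so R^2 = -1. The total rotation 2*pi is 1 full turn, so every vector returns to itself, yet the rotor is -1, on the OTHER sheet of the double cover (an odd number of 2*pi turns).
Answer: -1


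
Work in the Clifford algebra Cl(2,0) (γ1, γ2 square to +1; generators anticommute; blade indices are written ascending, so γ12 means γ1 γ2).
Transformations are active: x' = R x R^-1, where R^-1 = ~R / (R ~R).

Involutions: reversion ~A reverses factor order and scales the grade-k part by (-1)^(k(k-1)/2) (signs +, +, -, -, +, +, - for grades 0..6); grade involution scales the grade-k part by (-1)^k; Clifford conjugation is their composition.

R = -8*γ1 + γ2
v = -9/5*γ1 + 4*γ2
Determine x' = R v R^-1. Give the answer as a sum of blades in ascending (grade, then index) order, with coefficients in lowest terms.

~R = -8*γ1 + γ2, and R ~R = 65, so R^-1 = ~R / (65).
R v = 92/5 - 151/5*γ12
Answer: -887/325*γ1 - 1116/325*γ2


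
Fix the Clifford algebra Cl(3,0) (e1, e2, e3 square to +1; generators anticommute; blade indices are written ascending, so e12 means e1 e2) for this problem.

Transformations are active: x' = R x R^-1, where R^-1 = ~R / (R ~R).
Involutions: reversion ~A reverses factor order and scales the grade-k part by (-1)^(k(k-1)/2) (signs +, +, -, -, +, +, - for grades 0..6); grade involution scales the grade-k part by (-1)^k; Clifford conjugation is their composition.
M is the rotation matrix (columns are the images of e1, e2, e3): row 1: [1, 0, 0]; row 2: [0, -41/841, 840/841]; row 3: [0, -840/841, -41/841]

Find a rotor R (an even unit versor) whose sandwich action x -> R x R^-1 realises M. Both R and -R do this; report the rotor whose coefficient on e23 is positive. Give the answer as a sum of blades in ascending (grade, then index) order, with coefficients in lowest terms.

Method: write R = a + b12*e12 + b13*e13 + b23*e23 with a^2 + b12^2 + b13^2 + b23^2 = 1 (so R^-1 = ~R). Expanding the columns R e_j ~R gives tr M = 4a^2 - 1 and, from the antisymmetric part, M21 - M12 = -4a*b12, M13 - M31 = 4a*b13, M32 - M23 = -4a*b23.
Here tr M = 759/841, so a^2 = (1 + tr M)/4 = 400/841 and a = ±20/29. Taking a = 20/29: M21 - M12 = 0, M13 - M31 = 0, M32 - M23 = -1680/841, giving b12 = 0, b13 = 0, b23 = 21/29, i.e. R = 20/29 + 21/29*e23.
Its e23 coefficient is already positive.
Answer: 20/29 + 21/29*e23. Why the constraint matters: R and -R act identically through the sandwich — M has trace 759/841 either way — so only the sign condition on e23 picks one of the two preimages.


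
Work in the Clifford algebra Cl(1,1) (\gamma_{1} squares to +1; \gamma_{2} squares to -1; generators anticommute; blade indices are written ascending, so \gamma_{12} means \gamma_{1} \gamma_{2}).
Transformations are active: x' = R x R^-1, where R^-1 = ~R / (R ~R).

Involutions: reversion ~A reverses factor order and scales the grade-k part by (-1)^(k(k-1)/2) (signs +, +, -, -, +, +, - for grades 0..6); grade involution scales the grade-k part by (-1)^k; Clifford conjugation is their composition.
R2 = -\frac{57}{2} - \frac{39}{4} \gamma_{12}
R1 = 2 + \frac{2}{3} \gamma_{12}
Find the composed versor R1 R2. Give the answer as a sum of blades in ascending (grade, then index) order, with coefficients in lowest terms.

Distribute over the terms of R1 (each basis-blade product reordered to ascending indices, repeated generators contracted through their squares):
(2) R2 = -57 - \frac{39}{2} \gamma_{12}
(\frac{2}{3} \gamma_{12}) R2 = -\frac{13}{2} - 19 \gamma_{12}
Summing the partial products and collecting blades:
Answer: -\frac{127}{2} - \frac{77}{2} \gamma_{12}


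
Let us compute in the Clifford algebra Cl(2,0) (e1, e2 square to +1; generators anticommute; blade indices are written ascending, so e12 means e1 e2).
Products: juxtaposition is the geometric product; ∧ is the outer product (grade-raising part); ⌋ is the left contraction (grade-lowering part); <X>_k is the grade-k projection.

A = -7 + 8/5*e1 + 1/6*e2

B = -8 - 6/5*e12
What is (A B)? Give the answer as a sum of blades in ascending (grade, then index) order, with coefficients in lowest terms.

step 1: 56 - 63/5*e1 - 244/75*e2 + 42/5*e12
Answer: 56 - 63/5*e1 - 244/75*e2 + 42/5*e12


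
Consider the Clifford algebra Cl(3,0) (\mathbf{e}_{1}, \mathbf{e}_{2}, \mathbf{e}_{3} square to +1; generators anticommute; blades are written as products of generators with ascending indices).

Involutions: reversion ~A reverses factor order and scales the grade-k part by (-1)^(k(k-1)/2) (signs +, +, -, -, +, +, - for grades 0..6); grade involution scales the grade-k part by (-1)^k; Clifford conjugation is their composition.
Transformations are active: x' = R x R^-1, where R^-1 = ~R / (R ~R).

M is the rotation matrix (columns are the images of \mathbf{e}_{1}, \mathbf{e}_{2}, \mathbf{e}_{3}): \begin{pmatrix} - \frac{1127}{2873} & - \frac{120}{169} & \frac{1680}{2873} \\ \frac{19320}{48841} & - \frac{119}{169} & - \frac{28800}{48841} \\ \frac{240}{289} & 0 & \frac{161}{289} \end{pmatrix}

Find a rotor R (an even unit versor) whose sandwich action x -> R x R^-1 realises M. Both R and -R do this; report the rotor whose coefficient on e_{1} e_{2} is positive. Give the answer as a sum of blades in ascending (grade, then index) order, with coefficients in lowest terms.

Method: write R = a + b12*e_{1} e_{2} + b13*e_{1} e_{3} + b23*e_{2} e_{3} with a^2 + b12^2 + b13^2 + b23^2 = 1 (so R^-1 = ~R). Expanding the columns R e_j ~R gives tr M = 4a^2 - 1 and, from the antisymmetric part, M21 - M12 = -4a*b12, M13 - M31 = 4a*b13, M32 - M23 = -4a*b23.
Here tr M = -\frac{26341}{48841}, so a^2 = (1 + tr M)/4 = \frac{5625}{48841} and a = ±\frac{75}{221}. Taking a = \frac{75}{221}: M21 - M12 = \frac{54000}{48841}, M13 - M31 = -\frac{12000}{48841}, M32 - M23 = \frac{28800}{48841}, giving b12 = -\frac{180}{221}, b13 = -\frac{40}{221}, b23 = -\frac{96}{221}, i.e. R = \frac{75}{221} - \frac{180}{221} e_{1} e_{2} - \frac{40}{221} e_{1} e_{3} - \frac{96}{221} e_{2} e_{3}.
Its e_{1} e_{2} coefficient is negative, so report the other preimage -R.
Answer: -\frac{75}{221} + \frac{180}{221} e_{1} e_{2} + \frac{40}{221} e_{1} e_{3} + \frac{96}{221} e_{2} e_{3}. Recall the cover is two-to-one: with M of trace -\frac{26341}{48841}, both preimages act alike, and the stated e_{1} e_{2} sign chooses the sheet.


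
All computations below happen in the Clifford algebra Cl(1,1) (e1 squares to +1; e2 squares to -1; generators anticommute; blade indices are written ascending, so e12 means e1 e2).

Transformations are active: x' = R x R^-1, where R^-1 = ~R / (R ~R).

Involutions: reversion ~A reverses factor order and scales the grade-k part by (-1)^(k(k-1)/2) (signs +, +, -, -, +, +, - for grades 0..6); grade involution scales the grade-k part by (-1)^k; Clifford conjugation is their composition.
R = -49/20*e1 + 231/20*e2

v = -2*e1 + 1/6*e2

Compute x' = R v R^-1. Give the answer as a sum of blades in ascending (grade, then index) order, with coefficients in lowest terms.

~R = -49/20*e1 + 231/20*e2, and R ~R = -637/5, so R^-1 = ~R / (-637/5).
R v = 119/40 + 2723/120*e12
Answer: 2199/1040*e1 - 2203/3120*e2


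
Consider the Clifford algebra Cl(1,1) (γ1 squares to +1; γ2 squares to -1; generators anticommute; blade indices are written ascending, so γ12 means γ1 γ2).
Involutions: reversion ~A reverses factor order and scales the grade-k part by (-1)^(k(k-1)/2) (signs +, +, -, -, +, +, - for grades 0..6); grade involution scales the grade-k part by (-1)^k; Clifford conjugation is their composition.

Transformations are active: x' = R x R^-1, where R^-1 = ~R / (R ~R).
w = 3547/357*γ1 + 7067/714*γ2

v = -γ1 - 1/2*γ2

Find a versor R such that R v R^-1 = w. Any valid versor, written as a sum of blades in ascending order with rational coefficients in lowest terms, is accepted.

Take R = v + w = 3190/357*γ1 + 3355/357*γ2. Because q(v) = q(w) = 3/4, conjugation by R sends v exactly to w.
Answer: 3190/357*γ1 + 3355/357*γ2


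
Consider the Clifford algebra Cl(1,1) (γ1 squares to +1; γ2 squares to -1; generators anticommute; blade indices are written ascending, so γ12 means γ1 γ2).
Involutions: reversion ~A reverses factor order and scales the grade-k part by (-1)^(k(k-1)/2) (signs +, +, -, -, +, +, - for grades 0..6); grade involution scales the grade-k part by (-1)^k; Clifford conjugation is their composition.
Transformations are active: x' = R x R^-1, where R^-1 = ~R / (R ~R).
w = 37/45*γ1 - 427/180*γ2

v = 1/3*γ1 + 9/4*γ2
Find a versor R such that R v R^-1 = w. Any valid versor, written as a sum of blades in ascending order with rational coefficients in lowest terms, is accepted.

Reasoning: v^2 = w^2 = -713/144 since conjugation preserves the quadratic form; R = v + w = 52/45*γ1 - 11/90*γ2 is then valid when invertible, keeping its own part and reversing (v - w)/2.
Answer: 52/45*γ1 - 11/90*γ2


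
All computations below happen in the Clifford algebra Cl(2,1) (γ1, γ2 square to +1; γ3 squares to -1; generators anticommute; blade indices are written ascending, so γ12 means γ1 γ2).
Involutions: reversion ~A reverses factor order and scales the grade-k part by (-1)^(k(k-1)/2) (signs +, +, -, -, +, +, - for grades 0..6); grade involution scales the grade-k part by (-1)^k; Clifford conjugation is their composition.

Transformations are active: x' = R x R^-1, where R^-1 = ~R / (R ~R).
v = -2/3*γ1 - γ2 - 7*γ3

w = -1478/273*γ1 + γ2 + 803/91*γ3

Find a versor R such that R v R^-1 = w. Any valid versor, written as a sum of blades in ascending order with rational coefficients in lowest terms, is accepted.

Sketch: the shared square -428/9 makes R = v + w = -1660/273*γ1 + 166/91*γ3 the natural versor; its sandwich fixes that direction, negates (v - w)/2, and sends v to w.
Answer: -1660/273*γ1 + 166/91*γ3


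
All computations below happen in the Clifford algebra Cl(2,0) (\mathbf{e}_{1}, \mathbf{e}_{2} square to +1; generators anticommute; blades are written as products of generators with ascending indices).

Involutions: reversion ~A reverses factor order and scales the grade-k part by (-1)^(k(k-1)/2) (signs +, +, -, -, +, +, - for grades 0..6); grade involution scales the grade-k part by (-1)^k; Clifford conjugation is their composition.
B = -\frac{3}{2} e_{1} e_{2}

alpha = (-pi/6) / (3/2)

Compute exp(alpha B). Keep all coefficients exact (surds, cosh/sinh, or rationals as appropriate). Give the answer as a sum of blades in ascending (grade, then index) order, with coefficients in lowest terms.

B^2 = (-\frac{3}{2})^2*(e_{1} e_{2})^2 = \frac{9}{4}*(-1) = -\frac{9}{4} (a basis 2-blade squares to minus the product of its generators' squares).
B^2 = -\frac{9}{4} — the negative square puts this in the circular regime; l = \frac{3}{2}, alpha*l = - \frac{\pi}{6}, so exp(alpha B) = cos(- \frac{\pi}{6}) + (sin(- \frac{\pi}{6})/(\frac{3}{2}))*B = \frac{\sqrt{3}}{2} + (- \frac{1}{3})*B.
Answer: \frac{\sqrt{3}}{2} + \frac{1}{2} e_{1} e_{2}


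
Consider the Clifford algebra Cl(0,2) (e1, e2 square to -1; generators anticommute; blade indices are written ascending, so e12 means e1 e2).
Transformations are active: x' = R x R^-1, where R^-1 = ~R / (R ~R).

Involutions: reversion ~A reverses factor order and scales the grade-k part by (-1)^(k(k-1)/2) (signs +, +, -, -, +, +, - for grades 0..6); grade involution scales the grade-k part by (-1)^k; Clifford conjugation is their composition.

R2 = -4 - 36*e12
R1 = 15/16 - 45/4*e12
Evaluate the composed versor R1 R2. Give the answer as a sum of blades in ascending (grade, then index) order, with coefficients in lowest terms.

Distribute over the terms of R1 (each basis-blade product reordered to ascending indices, repeated generators contracted through their squares):
(15/16) R2 = -15/4 - 135/4*e12
(-45/4*e12) R2 = -405 + 45*e12
Summing the partial products and collecting blades:
Answer: -1635/4 + 45/4*e12


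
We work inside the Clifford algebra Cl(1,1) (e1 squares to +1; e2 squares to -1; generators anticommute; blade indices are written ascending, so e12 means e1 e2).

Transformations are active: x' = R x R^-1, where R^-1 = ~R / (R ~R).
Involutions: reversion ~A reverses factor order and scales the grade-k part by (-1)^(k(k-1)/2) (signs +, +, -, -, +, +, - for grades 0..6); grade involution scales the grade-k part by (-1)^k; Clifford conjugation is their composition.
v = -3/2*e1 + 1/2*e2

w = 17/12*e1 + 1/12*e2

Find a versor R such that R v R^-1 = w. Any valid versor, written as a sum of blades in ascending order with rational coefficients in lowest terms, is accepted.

Since q(v) = q(w) = 2, the sum R = v + w = -1/12*e1 + 7/12*e2 does the job whenever invertible.
Answer: -1/12*e1 + 7/12*e2


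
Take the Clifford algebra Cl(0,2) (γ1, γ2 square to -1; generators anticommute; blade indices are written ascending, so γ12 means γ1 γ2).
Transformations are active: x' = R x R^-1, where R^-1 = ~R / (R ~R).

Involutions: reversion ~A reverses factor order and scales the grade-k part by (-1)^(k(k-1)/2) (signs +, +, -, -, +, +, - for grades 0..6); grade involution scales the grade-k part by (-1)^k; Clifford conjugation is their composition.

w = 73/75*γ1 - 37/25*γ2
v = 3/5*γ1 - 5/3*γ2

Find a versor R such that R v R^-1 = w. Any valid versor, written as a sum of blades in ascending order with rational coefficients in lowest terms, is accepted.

Construction: equal norms (both -706/225) license R = v + w = 118/75*γ1 - 236/75*γ2 — nothing changes along that direction, while (v - w)/2 changes sign, so v maps onto w.
Answer: 118/75*γ1 - 236/75*γ2


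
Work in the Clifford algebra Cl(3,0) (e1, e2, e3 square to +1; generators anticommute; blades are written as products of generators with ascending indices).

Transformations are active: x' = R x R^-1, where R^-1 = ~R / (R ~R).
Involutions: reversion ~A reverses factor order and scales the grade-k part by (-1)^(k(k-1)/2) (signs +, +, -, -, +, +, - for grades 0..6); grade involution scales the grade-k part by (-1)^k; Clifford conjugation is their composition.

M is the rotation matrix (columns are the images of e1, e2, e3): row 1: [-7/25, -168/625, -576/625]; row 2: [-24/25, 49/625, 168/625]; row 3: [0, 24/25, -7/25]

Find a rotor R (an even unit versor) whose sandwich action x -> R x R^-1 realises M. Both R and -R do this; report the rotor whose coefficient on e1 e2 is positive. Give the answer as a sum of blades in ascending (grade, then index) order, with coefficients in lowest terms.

Method: write R = a + b12*e1 e2 + b13*e1 e3 + b23*e2 e3 with a^2 + b12^2 + b13^2 + b23^2 = 1 (so R^-1 = ~R). Expanding the columns R e_j ~R gives tr M = 4a^2 - 1 and, from the antisymmetric part, M21 - M12 = -4a*b12, M13 - M31 = 4a*b13, M32 - M23 = -4a*b23.
Here tr M = -301/625, so a^2 = (1 + tr M)/4 = 81/625 and a = ±9/25. Taking a = 9/25: M21 - M12 = -432/625, M13 - M31 = -576/625, M32 - M23 = 432/625, giving b12 = 12/25, b13 = -16/25, b23 = -12/25, i.e. R = 9/25 + 12/25*e1 e2 - 16/25*e1 e3 - 12/25*e2 e3.
Its e1 e2 coefficient is already positive.
Answer: 9/25 + 12/25*e1 e2 - 16/25*e1 e3 - 12/25*e2 e3. Note: both R and -R realise this M (trace -301/625); the covering map identifies them, and the e1 e2-coefficient sign is the tie-breaker.


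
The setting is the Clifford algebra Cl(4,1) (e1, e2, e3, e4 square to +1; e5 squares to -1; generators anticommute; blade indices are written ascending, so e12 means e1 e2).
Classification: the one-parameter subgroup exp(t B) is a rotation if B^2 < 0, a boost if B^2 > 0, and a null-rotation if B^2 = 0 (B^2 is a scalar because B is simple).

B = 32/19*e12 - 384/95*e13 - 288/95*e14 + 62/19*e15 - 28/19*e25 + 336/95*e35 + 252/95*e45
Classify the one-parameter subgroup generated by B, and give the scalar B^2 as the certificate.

B^2 term by term: the squares give (32/19)^2*(e12)^2 + (-384/95)^2*(e13)^2 + (-288/95)^2*(e14)^2 + (62/19)^2*(e15)^2 + (-28/19)^2*(e25)^2 + (336/95)^2*(e35)^2 + (252/95)^2*(e45)^2 = 1024/361*(-1) + 147456/9025*(-1) + 82944/9025*(-1) + 3844/361*(+1) + 784/361*(+1) + 112896/9025*(+1) + 63504/9025*(+1) = 4 (each basis 2-blade squares to minus the product of its generators' squares); cross terms between blades sharing an index anticommute and cancel; the commuting (index-disjoint) pairs give grade-4 terms 2*c*c'*(blade product), which cancel blade by blade — e1235: 21504/1805 - 21504/1805 = 0; e1245: 16128/1805 - 16128/1805 = 0; e1345: -193536/9025 + 193536/9025 = 0 — confirming B is simple. So B^2 = 4.
Answer: boost, certificate B^2 = 4. The class reads off the invariant scalar 4 directly.


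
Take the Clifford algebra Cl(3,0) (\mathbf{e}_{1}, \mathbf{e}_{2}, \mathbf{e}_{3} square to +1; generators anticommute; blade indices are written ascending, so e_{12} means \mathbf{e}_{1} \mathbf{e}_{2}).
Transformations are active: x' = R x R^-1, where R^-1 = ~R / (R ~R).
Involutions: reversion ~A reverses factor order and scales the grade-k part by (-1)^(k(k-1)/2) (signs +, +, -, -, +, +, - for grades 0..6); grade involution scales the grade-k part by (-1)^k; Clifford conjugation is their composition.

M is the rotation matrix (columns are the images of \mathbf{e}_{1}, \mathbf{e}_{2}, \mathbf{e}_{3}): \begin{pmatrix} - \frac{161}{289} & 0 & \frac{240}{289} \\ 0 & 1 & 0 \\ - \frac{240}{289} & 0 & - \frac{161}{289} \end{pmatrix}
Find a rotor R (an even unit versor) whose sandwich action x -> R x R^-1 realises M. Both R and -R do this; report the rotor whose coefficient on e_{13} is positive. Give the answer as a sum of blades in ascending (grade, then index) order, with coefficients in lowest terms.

Method: write R = a + b12*e_{12} + b13*e_{13} + b23*e_{23} with a^2 + b12^2 + b13^2 + b23^2 = 1 (so R^-1 = ~R). Expanding the columns R e_j ~R gives tr M = 4a^2 - 1 and, from the antisymmetric part, M21 - M12 = -4a*b12, M13 - M31 = 4a*b13, M32 - M23 = -4a*b23.
Here tr M = -\frac{33}{289}, so a^2 = (1 + tr M)/4 = \frac{64}{289} and a = ±\frac{8}{17}. Taking a = \frac{8}{17}: M21 - M12 = 0, M13 - M31 = \frac{480}{289}, M32 - M23 = 0, giving b12 = 0, b13 = \frac{15}{17}, b23 = 0, i.e. R = \frac{8}{17} + \frac{15}{17} e_{13}.
Its e_{13} coefficient is already positive.
Answer: \frac{8}{17} + \frac{15}{17} e_{13}. Why the constraint matters: R and -R act identically through the sandwich — M has trace -\frac{33}{289} either way — so only the sign condition on e_{13} picks one of the two preimages.


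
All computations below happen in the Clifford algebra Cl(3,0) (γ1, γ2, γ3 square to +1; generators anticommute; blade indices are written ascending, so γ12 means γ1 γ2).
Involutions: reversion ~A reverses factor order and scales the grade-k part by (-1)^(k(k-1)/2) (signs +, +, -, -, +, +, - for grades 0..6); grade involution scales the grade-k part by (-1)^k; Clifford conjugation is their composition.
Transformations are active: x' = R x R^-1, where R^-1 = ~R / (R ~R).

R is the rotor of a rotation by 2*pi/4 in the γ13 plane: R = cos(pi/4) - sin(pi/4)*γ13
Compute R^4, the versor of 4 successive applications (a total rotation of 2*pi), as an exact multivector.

Half-angle bookkeeping: 4 applications in γ13 add up to rotor phase 4*pi/4 = pi, so R^4 = cos(pi) - sin(pi)*γ13.
cos(pi) = -1 and sin(pi) = 0, so R^4 = -1. The total rotation 2*pi is 1 full turn, so every vector returns to itself, yet the rotor is -1, on the OTHER sheet of the double cover (an odd number of 2*pi turns).
Answer: -1


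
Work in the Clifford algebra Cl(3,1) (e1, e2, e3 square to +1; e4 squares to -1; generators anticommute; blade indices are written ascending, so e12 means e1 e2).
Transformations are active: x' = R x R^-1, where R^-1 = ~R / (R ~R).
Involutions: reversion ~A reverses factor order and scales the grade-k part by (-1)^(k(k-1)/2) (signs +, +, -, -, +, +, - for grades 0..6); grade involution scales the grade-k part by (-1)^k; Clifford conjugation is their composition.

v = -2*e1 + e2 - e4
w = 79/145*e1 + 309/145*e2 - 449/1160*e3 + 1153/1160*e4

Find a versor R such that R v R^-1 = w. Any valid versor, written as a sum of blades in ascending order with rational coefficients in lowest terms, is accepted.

The midline construction: v and w both square to 4, so reflecting in their sum -211/145*e1 + 454/145*e2 - 449/1160*e3 - 7/1160*e4 exchanges them.
Answer: -211/145*e1 + 454/145*e2 - 449/1160*e3 - 7/1160*e4


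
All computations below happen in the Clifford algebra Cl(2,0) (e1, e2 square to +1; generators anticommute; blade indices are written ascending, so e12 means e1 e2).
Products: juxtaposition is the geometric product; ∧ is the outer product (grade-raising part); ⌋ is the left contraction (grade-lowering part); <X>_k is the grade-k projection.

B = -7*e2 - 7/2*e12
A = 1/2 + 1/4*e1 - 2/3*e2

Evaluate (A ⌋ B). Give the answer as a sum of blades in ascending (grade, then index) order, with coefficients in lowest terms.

step 1: 14/3 - 7/3*e1 - 35/8*e2 - 7/4*e12
Answer: 14/3 - 7/3*e1 - 35/8*e2 - 7/4*e12


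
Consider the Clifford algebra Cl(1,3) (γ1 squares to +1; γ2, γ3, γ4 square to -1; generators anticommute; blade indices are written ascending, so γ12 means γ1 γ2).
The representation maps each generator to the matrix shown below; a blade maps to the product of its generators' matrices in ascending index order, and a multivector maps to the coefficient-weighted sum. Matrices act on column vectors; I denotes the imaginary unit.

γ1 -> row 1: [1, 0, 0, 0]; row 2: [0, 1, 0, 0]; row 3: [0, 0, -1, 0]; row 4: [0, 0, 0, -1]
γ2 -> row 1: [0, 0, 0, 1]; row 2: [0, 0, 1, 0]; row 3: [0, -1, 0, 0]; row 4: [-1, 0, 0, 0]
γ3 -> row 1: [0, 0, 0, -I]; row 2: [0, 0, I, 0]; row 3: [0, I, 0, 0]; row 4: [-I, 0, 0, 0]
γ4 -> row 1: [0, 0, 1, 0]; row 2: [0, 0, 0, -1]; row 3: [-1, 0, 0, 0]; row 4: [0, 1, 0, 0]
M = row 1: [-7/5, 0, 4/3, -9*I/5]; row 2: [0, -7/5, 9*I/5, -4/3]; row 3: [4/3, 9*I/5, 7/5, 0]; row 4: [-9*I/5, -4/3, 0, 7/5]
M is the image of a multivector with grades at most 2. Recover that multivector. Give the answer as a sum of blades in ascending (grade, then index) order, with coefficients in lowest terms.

Method: the blade images are trace-orthogonal — tr(rho(e_A) rho(e_B)^-1) = 4 if A = B and 0 otherwise — and rho(e_A)^-1 = (e_A)^2 * rho(e_A) with (e_A)^2 = +1 or -1, so the coefficient of e_A in the preimage is (e_A)^2 * tr(M rho(e_A))/4.
Nonzero projections over blades of grade <= 2: γ1: (γ1)^2 = +1, tr(M rho(γ1)) = -28/5, coefficient -7/5; γ3: (γ3)^2 = -1, tr(M rho(γ3)) = -36/5, coefficient 9/5; γ14: (γ14)^2 = +1, tr(M rho(γ14)) = 16/3, coefficient 4/3. Every other blade of grade <= 2 projects to 0.
Answer: -7/5*γ1 + 9/5*γ3 + 4/3*γ14


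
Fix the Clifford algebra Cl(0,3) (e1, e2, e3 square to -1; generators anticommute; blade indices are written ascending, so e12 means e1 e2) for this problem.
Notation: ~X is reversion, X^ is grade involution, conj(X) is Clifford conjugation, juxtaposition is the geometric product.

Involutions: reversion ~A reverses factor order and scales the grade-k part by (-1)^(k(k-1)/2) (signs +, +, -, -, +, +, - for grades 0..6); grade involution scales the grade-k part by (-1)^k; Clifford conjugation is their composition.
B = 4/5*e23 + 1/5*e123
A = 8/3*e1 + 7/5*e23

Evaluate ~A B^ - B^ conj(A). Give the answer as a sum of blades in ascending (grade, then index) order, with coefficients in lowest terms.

first term: 28/25 - 7/25*e1 + 8/15*e23 + 32/15*e123
second term: 28/25 - 7/25*e1 - 8/15*e23 - 32/15*e123
Answer: 16/15*e23 + 64/15*e123


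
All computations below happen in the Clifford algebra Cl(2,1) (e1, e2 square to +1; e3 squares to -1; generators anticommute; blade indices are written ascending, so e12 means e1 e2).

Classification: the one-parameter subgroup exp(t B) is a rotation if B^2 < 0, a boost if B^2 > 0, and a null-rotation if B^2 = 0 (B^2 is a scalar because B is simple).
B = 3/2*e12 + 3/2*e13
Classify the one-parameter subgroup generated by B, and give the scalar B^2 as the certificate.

B^2 term by term: the squares give (3/2)^2*(e12)^2 + (3/2)^2*(e13)^2 = 9/4*(-1) + 9/4*(+1) = 0 (each basis 2-blade squares to minus the product of its generators' squares); cross terms between blades sharing an index anticommute and cancel. So B^2 = 0.
Answer: null-rotation, certificate B^2 = 0. No conjugation can change B^2 = 0; the sign gives the class.


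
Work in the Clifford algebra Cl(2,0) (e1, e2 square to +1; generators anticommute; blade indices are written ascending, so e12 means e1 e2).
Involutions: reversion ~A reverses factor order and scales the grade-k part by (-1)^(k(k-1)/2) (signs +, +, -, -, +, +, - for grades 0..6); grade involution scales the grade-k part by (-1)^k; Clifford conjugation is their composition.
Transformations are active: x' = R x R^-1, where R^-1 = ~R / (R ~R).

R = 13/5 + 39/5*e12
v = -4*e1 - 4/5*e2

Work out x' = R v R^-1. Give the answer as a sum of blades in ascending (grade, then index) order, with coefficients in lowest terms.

~R = 13/5 - 39/5*e12, and R ~R = 338/5, so R^-1 = ~R / (338/5).
R v = -416/25*e1 + 728/25*e2
Answer: 68/25*e1 + 76/25*e2


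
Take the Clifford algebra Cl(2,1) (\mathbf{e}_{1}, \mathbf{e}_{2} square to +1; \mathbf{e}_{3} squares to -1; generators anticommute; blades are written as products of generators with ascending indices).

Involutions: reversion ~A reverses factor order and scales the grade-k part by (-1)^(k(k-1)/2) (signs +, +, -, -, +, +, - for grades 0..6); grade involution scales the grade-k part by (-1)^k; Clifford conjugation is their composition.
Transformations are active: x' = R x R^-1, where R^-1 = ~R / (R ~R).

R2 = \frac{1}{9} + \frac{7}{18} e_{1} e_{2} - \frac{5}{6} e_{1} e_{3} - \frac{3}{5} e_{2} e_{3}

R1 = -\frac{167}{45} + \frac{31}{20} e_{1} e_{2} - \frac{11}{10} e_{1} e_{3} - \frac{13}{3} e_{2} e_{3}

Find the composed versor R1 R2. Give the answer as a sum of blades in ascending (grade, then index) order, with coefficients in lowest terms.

Distribute over the terms of R1 (each basis-blade product reordered to ascending indices, repeated generators contracted through their squares):
(-\frac{167}{45}) R2 = -\frac{167}{405} - \frac{1169}{810} e_{1} e_{2} + \frac{167}{54} e_{1} e_{3} + \frac{167}{75} e_{2} e_{3}
(\frac{31}{20} e_{1} e_{2}) R2 = -\frac{217}{360} + \frac{31}{180} e_{1} e_{2} - \frac{93}{100} e_{1} e_{3} + \frac{31}{24} e_{2} e_{3}
(-\frac{11}{10} e_{1} e_{3}) R2 = \frac{11}{12} + \frac{33}{50} e_{1} e_{2} - \frac{11}{90} e_{1} e_{3} - \frac{77}{180} e_{2} e_{3}
(-\frac{13}{3} e_{2} e_{3}) R2 = \frac{13}{5} - \frac{65}{18} e_{1} e_{2} + \frac{91}{54} e_{1} e_{3} - \frac{13}{27} e_{2} e_{3}
Summing the partial products and collecting blades:
Answer: \frac{1621}{648} - \frac{34199}{8100} e_{1} e_{2} + \frac{3353}{900} e_{1} e_{3} + \frac{14089}{5400} e_{2} e_{3}


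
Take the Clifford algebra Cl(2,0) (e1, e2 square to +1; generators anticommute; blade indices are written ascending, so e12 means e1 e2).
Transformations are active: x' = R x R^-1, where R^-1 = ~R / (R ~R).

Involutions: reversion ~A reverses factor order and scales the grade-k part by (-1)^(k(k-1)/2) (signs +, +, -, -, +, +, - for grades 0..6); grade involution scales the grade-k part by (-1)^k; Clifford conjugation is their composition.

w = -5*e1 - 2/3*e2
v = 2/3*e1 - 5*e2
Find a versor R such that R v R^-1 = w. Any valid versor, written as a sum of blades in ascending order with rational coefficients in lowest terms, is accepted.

A norm check does it: q(v) = q(w) = 229/9, hence R = v + w = -13/3*e1 - 17/3*e2 realises the map — parallel part kept, (v - w)/2 negated, v carried to w.
Answer: -13/3*e1 - 17/3*e2


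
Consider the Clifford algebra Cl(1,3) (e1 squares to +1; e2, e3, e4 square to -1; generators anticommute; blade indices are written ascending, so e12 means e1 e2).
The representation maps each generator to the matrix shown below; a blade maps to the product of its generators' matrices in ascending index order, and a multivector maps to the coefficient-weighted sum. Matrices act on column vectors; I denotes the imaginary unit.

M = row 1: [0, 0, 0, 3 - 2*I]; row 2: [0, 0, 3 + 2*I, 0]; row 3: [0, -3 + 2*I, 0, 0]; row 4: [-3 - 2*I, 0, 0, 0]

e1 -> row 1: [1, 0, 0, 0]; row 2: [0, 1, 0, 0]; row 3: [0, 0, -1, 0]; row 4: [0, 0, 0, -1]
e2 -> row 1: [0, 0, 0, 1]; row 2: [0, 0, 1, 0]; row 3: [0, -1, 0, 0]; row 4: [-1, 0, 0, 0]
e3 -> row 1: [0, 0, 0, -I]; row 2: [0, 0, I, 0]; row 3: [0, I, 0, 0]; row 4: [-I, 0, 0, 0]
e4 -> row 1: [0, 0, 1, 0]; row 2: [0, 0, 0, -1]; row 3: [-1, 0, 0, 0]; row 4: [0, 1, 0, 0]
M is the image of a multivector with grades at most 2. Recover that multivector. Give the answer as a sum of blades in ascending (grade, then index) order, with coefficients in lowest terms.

Method: the blade images are trace-orthogonal — tr(rho(e_A) rho(e_B)^-1) = 4 if A = B and 0 otherwise — and rho(e_A)^-1 = (e_A)^2 * rho(e_A) with (e_A)^2 = +1 or -1, so the coefficient of e_A in the preimage is (e_A)^2 * tr(M rho(e_A))/4.
Nonzero projections over blades of grade <= 2: e2: (e2)^2 = -1, tr(M rho(e2)) = -12, coefficient 3; e3: (e3)^2 = -1, tr(M rho(e3)) = -8, coefficient 2. Every other blade of grade <= 2 projects to 0.
Answer: 3*e2 + 2*e3


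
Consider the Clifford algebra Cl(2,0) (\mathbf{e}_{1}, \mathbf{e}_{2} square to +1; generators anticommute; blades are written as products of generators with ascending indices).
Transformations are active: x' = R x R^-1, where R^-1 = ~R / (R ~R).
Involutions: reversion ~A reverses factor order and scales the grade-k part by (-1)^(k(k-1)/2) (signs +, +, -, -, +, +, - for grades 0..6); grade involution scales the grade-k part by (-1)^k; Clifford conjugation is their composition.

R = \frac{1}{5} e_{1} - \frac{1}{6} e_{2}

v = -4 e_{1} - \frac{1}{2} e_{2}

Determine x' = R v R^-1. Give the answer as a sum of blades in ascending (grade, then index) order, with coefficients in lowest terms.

~R = \frac{1}{5} e_{1} - \frac{1}{6} e_{2}, and R ~R = \frac{61}{900}, so R^-1 = ~R / (\frac{61}{900}).
R v = -\frac{43}{60} - \frac{23}{30} e_{1} e_{2}
Answer: -\frac{14}{61} e_{1} + \frac{491}{122} e_{2}


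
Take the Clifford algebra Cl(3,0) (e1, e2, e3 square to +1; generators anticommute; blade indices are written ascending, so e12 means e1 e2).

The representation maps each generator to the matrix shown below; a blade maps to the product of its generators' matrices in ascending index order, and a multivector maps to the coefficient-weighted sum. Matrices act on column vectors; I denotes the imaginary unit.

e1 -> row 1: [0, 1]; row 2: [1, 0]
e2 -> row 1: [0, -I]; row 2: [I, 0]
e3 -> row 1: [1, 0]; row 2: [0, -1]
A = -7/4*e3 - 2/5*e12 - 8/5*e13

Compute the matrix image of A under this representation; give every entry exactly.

Bivector images (products of the table entries): rho(e12) = rho(e1)rho(e2) = row 1: [I, 0]; row 2: [0, -I]; rho(e13) = rho(e1)rho(e3) = row 1: [0, -1]; row 2: [1, 0].
M = (-7/4)*rho(e3) + (-2/5)*rho(e12) + (-8/5)*rho(e13), summed entrywise:
Answer: row 1: [-7/4 - 2*I/5, 8/5]; row 2: [-8/5, 7/4 + 2*I/5]


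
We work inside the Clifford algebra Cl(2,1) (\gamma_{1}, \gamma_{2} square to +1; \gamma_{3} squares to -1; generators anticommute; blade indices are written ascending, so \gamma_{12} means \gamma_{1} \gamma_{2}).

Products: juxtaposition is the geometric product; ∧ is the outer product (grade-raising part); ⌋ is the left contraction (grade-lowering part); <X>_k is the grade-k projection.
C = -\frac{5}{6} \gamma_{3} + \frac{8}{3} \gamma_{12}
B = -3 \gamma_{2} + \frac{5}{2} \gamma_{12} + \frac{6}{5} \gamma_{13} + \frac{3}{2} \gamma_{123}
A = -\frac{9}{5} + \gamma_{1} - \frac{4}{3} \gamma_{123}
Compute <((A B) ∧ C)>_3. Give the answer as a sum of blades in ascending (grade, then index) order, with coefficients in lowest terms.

step 1: -2 + \frac{19}{2} \gamma_{2} + \frac{68}{15} \gamma_{3} - \frac{15}{2} \gamma_{12} - \frac{154}{25} \gamma_{13} + \frac{3}{2} \gamma_{23} - \frac{27}{10} \gamma_{123}
step 2: \frac{5}{3} \gamma_{3} - \frac{16}{3} \gamma_{12} - \frac{95}{12} \gamma_{23} + \frac{3301}{180} \gamma_{123}
step 3: \frac{3301}{180} \gamma_{123}
Answer: \frac{3301}{180} \gamma_{123}


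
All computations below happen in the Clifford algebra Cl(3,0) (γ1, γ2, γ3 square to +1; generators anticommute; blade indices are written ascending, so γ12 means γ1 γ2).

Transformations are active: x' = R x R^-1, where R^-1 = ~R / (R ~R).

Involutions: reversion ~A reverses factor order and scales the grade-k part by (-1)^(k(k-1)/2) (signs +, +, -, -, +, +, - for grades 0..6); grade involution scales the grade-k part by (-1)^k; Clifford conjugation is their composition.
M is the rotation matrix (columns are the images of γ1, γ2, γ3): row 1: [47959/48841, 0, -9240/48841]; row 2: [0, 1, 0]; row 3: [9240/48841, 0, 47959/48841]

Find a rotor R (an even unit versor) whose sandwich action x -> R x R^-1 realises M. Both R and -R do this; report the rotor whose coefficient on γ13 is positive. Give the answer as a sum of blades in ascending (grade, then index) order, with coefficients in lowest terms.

Method: write R = a + b12*γ12 + b13*γ13 + b23*γ23 with a^2 + b12^2 + b13^2 + b23^2 = 1 (so R^-1 = ~R). Expanding the columns R e_j ~R gives tr M = 4a^2 - 1 and, from the antisymmetric part, M21 - M12 = -4a*b12, M13 - M31 = 4a*b13, M32 - M23 = -4a*b23.
Here tr M = 144759/48841, so a^2 = (1 + tr M)/4 = 48400/48841 and a = ±220/221. Taking a = 220/221: M21 - M12 = 0, M13 - M31 = -18480/48841, M32 - M23 = 0, giving b12 = 0, b13 = -21/221, b23 = 0, i.e. R = 220/221 - 21/221*γ13.
Its γ13 coefficient is negative, so report the other preimage -R.
Answer: -220/221 + 21/221*γ13. Sheet selection: the two-to-one cover makes ±R indistinguishable at the matrix level (trace 144759/48841), so uniqueness comes from the required sign on γ13.


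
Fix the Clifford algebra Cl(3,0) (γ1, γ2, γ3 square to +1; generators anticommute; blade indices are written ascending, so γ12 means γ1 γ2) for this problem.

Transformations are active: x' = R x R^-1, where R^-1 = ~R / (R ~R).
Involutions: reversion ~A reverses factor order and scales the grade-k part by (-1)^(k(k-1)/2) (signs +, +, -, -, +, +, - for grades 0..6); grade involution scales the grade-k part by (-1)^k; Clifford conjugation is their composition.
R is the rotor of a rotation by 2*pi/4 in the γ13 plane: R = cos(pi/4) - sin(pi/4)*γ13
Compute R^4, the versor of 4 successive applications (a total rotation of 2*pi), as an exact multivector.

Rotor phase runs at HALF the rotation angle; powers of one rotor simply add phase, so after 4 steps in γ13 the phase is 4*pi/4 = pi and R^4 = cos(pi) - sin(pi)*γ13.
cos(pi) = -1 and sin(pi) = 0, so R^4 = -1. The total rotation 2*pi is 1 full turn, so every vector returns to itself, yet the rotor is -1, on the OTHER sheet of the double cover (an odd number of 2*pi turns).
Answer: -1


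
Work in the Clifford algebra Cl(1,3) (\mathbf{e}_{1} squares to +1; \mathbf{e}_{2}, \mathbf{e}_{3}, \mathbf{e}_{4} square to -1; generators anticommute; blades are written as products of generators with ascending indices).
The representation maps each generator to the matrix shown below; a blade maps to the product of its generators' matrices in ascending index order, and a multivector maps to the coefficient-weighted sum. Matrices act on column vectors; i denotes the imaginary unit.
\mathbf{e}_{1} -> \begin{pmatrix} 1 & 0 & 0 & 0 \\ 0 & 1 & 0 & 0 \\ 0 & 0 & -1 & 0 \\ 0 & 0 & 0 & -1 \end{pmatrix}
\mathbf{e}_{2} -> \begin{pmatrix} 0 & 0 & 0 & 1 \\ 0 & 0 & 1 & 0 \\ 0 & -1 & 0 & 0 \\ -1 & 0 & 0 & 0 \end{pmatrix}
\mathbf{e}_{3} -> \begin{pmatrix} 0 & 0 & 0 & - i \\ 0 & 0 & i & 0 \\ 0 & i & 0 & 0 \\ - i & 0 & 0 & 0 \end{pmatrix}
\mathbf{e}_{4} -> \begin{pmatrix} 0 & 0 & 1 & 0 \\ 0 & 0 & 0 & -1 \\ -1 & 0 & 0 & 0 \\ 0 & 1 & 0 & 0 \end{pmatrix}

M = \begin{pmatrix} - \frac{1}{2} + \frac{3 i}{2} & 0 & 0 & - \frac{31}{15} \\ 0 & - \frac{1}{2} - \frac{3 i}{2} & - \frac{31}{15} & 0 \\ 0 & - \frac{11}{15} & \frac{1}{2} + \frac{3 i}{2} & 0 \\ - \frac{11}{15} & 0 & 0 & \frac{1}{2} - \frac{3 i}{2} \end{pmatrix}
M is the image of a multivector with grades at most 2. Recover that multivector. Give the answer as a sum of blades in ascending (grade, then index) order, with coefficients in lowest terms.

Method: the blade images are trace-orthogonal — tr(rho(e_A) rho(e_B)^-1) = 4 if A = B and 0 otherwise — and rho(e_A)^-1 = (e_A)^2 * rho(e_A) with (e_A)^2 = +1 or -1, so the coefficient of e_A in the preimage is (e_A)^2 * tr(M rho(e_A))/4.
Nonzero projections over blades of grade <= 2: e_{1}: (e_{1})^2 = +1, tr(M rho(e_{1})) = -2, coefficient -\frac{1}{2}; e_{2}: (e_{2})^2 = -1, tr(M rho(e_{2})) = \frac{8}{3}, coefficient -\frac{2}{3}; e_{1} e_{2}: (e_{1} e_{2})^2 = +1, tr(M rho(e_{1} e_{2})) = - \frac{28}{5}, coefficient -\frac{7}{5}; e_{2} e_{3}: (e_{2} e_{3})^2 = -1, tr(M rho(e_{2} e_{3})) = 6, coefficient -\frac{3}{2}. Every other blade of grade <= 2 projects to 0.
Answer: -\frac{1}{2} e_{1} - \frac{2}{3} e_{2} - \frac{7}{5} e_{1} e_{2} - \frac{3}{2} e_{2} e_{3}
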